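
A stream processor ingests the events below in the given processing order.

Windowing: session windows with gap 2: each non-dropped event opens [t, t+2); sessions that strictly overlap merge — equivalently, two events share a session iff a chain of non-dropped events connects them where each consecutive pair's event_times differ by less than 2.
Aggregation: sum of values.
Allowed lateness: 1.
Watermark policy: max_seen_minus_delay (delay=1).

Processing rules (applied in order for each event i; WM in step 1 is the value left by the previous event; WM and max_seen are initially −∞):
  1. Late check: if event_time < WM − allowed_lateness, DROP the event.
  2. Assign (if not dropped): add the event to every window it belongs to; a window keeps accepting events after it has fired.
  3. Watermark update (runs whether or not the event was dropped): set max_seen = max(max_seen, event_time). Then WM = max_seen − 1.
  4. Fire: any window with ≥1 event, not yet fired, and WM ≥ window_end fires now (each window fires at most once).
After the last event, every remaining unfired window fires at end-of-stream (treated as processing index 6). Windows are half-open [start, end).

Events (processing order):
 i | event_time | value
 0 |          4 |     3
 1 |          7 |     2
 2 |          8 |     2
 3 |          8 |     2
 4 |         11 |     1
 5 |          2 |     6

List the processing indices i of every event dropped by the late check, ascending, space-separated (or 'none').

5

i=0 t=4 v=3: → [4,6); WM=3
i=1 t=7 v=2: → [7,9); WM=6
i=2 t=8 v=2: → [7,10); WM=7
i=3 t=8 v=2: → [7,10); WM=7
i=4 t=11 v=1: → [11,13); WM=10
i=5 t=2 v=6: DROP (t<10-1); WM=10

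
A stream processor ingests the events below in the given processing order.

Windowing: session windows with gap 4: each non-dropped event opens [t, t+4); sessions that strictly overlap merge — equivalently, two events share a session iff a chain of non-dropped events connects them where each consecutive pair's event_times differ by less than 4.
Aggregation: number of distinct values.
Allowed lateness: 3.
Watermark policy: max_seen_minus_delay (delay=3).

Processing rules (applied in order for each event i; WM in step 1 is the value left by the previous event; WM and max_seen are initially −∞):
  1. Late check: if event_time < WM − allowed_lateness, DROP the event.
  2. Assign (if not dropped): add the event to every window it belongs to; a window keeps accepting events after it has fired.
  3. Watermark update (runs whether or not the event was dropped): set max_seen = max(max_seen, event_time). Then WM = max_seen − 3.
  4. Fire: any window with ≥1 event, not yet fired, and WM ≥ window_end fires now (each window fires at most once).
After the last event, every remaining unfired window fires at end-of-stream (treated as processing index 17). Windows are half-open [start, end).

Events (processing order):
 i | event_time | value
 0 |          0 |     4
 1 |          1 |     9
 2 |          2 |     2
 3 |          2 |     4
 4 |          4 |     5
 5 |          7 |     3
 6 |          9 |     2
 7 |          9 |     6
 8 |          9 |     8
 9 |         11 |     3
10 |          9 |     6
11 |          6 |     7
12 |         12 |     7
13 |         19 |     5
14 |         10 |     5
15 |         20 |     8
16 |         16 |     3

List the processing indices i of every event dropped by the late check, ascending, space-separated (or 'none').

14

i=0 t=0 v=4: → [0,4); WM=-3
i=1 t=1 v=9: → [0,5); WM=-2
i=2 t=2 v=2: → [0,6); WM=-1
i=3 t=2 v=4: → [0,6); WM=-1
i=4 t=4 v=5: → [0,8); WM=1
i=5 t=7 v=3: → [0,11); WM=4
i=6 t=9 v=2: → [0,13); WM=6
i=7 t=9 v=6: → [0,13); WM=6
i=8 t=9 v=8: → [0,13); WM=6
i=9 t=11 v=3: → [0,15); WM=8
i=10 t=9 v=6: → [0,15); WM=8
i=11 t=6 v=7: → [0,15); WM=8
i=12 t=12 v=7: → [0,16); WM=9
i=13 t=19 v=5: → [19,23); WM=16
i=14 t=10 v=5: DROP (t<16-3); WM=16
i=15 t=20 v=8: → [19,24); WM=17
i=16 t=16 v=3: → [16,24); WM=17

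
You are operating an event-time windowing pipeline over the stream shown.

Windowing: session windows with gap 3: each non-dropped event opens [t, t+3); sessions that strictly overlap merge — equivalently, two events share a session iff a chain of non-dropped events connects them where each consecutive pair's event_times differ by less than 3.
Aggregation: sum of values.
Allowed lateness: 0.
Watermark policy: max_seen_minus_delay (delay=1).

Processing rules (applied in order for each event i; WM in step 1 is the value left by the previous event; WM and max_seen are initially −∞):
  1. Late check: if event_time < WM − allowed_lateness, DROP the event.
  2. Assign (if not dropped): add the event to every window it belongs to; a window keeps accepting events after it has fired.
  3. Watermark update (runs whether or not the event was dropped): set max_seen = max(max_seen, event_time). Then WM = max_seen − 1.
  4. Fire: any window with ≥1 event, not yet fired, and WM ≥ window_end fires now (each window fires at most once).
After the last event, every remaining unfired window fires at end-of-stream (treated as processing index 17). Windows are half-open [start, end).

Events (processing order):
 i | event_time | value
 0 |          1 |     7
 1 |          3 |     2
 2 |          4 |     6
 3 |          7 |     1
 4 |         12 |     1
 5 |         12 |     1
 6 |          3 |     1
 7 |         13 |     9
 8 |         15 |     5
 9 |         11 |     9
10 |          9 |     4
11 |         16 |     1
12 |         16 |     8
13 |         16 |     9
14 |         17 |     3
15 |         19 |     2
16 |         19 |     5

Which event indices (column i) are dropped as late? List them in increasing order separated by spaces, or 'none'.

6 9 10

i=0 t=1 v=7: → [1,4); WM=0
i=1 t=3 v=2: → [1,6); WM=2
i=2 t=4 v=6: → [1,7); WM=3
i=3 t=7 v=1: → [7,10); WM=6
i=4 t=12 v=1: → [12,15); WM=11
i=5 t=12 v=1: → [12,15); WM=11
i=6 t=3 v=1: DROP (t<11-0); WM=11
i=7 t=13 v=9: → [12,16); WM=12
i=8 t=15 v=5: → [12,18); WM=14
i=9 t=11 v=9: DROP (t<14-0); WM=14
i=10 t=9 v=4: DROP (t<14-0); WM=14
i=11 t=16 v=1: → [12,19); WM=15
i=12 t=16 v=8: → [12,19); WM=15
i=13 t=16 v=9: → [12,19); WM=15
i=14 t=17 v=3: → [12,20); WM=16
i=15 t=19 v=2: → [12,22); WM=18
i=16 t=19 v=5: → [12,22); WM=18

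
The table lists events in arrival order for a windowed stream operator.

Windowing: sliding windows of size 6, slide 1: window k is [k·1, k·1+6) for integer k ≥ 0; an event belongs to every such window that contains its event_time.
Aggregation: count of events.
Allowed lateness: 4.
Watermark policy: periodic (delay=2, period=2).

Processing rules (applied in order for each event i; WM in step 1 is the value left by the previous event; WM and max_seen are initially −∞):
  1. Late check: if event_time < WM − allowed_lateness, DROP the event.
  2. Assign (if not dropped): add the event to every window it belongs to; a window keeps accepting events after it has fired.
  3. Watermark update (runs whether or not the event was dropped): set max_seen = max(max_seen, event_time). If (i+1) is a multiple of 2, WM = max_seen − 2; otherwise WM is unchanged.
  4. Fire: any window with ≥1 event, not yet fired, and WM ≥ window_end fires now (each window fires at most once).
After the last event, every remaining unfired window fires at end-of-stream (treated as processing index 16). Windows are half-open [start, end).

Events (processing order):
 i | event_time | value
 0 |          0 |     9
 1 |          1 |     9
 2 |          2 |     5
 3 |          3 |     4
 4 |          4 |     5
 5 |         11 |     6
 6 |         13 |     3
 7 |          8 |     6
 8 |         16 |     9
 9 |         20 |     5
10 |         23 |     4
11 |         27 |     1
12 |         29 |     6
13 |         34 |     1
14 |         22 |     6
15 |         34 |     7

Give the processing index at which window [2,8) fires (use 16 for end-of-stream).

5

i=0 t=0 v=9: → [0,6); WM=−∞
i=1 t=1 v=9: → [1,7),[0,6); WM=-1
i=2 t=2 v=5: → [2,8),[1,7),[0,6); WM=-1
i=3 t=3 v=4: → [3,9),[2,8),[1,7),[0,6); WM=1
i=4 t=4 v=5: → [4,10),[3,9),[2,8),[1,7),[0,6); WM=1
i=5 t=11 v=6: → [11,17),[10,16),[9,15),[8,14),[7,13),[6,12); WM=9; [0,6) fires=5 [1,7) fires=4 [2,8) fires=3 [3,9) fires=2
i=6 t=13 v=3: → [13,19),[12,18),[11,17),[10,16),[9,15),[8,14); WM=9
i=7 t=8 v=6: → [8,14),[7,13),[6,12),[5,11),[4,10),[3,9); WM=11; [4,10) fires=2 [5,11) fires=1
i=8 t=16 v=9: → [16,22),[15,21),[14,20),[13,19),[12,18),[11,17); WM=11
i=9 t=20 v=5: → [20,26),[19,25),[18,24),[17,23),[16,22),[15,21); WM=18; [6,12) fires=2 [7,13) fires=2 [8,14) fires=3 [9,15) fires=2 [10,16) fires=2 [11,17) fires=3 [12,18) fires=2
i=10 t=23 v=4: → [23,29),[22,28),[21,27),[20,26),[19,25),[18,24); WM=18
i=11 t=27 v=1: → [27,33),[26,32),[25,31),[24,30),[23,29),[22,28); WM=25; [13,19) fires=2 [14,20) fires=1 [15,21) fires=2 [16,22) fires=2 [17,23) fires=1 [18,24) fires=2 [19,25) fires=2
i=12 t=29 v=6: → [29,35),[28,34),[27,33),[26,32),[25,31),[24,30); WM=25
i=13 t=34 v=1: → [34,40),[33,39),[32,38),[31,37),[30,36),[29,35); WM=32; [20,26) fires=2 [21,27) fires=1 [22,28) fires=2 [23,29) fires=2 [24,30) fires=2 [25,31) fires=2 [26,32) fires=2
i=14 t=22 v=6: DROP (t<32-4); WM=32
i=15 t=34 v=7: → [34,40),[33,39),[32,38),[31,37),[30,36),[29,35); WM=32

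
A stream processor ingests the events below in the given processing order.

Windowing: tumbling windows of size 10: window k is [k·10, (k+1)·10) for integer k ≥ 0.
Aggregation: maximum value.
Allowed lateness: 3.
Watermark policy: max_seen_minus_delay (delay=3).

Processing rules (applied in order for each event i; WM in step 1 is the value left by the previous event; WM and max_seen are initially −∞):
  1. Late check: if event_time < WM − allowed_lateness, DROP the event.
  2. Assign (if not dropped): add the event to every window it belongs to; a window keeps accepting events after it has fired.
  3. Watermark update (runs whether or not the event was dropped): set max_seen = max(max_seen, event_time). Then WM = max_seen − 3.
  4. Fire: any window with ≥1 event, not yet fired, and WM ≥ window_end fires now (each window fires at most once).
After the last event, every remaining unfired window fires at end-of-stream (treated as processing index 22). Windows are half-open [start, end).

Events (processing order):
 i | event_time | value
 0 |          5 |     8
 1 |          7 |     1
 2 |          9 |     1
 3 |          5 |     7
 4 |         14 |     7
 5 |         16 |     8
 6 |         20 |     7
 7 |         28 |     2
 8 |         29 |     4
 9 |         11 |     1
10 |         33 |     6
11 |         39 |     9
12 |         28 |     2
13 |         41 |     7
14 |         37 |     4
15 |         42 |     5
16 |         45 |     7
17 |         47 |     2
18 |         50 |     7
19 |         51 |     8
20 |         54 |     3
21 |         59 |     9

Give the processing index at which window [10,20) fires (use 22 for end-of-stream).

i=0 t=5 v=8: → [0,10); WM=2
i=1 t=7 v=1: → [0,10); WM=4
i=2 t=9 v=1: → [0,10); WM=6
i=3 t=5 v=7: → [0,10); WM=6
i=4 t=14 v=7: → [10,20); WM=11; [0,10) fires=8
i=5 t=16 v=8: → [10,20); WM=13
i=6 t=20 v=7: → [20,30); WM=17
i=7 t=28 v=2: → [20,30); WM=25; [10,20) fires=8
i=8 t=29 v=4: → [20,30); WM=26
i=9 t=11 v=1: DROP (t<26-3); WM=26
i=10 t=33 v=6: → [30,40); WM=30; [20,30) fires=7
i=11 t=39 v=9: → [30,40); WM=36
i=12 t=28 v=2: DROP (t<36-3); WM=36
i=13 t=41 v=7: → [40,50); WM=38
i=14 t=37 v=4: → [30,40); WM=38
i=15 t=42 v=5: → [40,50); WM=39
i=16 t=45 v=7: → [40,50); WM=42; [30,40) fires=9
i=17 t=47 v=2: → [40,50); WM=44
i=18 t=50 v=7: → [50,60); WM=47
i=19 t=51 v=8: → [50,60); WM=48
i=20 t=54 v=3: → [50,60); WM=51; [40,50) fires=7
i=21 t=59 v=9: → [50,60); WM=56

7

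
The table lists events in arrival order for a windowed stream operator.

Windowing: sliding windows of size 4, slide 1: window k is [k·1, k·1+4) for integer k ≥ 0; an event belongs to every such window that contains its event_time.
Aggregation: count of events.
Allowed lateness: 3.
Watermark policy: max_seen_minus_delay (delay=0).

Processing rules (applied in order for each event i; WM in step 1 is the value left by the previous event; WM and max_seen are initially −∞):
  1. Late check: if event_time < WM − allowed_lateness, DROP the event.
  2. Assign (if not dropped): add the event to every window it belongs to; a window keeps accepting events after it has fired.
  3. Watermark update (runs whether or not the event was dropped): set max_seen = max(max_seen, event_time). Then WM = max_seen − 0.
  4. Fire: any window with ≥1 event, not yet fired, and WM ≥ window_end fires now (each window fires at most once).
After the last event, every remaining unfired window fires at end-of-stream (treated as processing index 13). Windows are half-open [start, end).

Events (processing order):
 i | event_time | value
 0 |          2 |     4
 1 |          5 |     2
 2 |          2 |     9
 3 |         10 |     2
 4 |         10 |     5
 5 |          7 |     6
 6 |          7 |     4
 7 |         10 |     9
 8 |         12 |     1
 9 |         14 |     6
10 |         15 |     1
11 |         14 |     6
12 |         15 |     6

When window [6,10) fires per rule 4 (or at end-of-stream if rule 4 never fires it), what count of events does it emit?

i=0 t=2 v=4: → [2,6),[1,5),[0,4); WM=2
i=1 t=5 v=2: → [5,9),[4,8),[3,7),[2,6); WM=5; [0,4) fires=1 [1,5) fires=1
i=2 t=2 v=9: → [2,6),[1,5),[0,4); WM=5
i=3 t=10 v=2: → [10,14),[9,13),[8,12),[7,11); WM=10; [2,6) fires=3 [3,7) fires=1 [4,8) fires=1 [5,9) fires=1
i=4 t=10 v=5: → [10,14),[9,13),[8,12),[7,11); WM=10
i=5 t=7 v=6: → [7,11),[6,10),[5,9),[4,8); WM=10; [6,10) fires=1
i=6 t=7 v=4: → [7,11),[6,10),[5,9),[4,8); WM=10
i=7 t=10 v=9: → [10,14),[9,13),[8,12),[7,11); WM=10
i=8 t=12 v=1: → [12,16),[11,15),[10,14),[9,13); WM=12; [7,11) fires=5 [8,12) fires=3
i=9 t=14 v=6: → [14,18),[13,17),[12,16),[11,15); WM=14; [9,13) fires=4 [10,14) fires=4
i=10 t=15 v=1: → [15,19),[14,18),[13,17),[12,16); WM=15; [11,15) fires=2
i=11 t=14 v=6: → [14,18),[13,17),[12,16),[11,15); WM=15
i=12 t=15 v=6: → [15,19),[14,18),[13,17),[12,16); WM=15

1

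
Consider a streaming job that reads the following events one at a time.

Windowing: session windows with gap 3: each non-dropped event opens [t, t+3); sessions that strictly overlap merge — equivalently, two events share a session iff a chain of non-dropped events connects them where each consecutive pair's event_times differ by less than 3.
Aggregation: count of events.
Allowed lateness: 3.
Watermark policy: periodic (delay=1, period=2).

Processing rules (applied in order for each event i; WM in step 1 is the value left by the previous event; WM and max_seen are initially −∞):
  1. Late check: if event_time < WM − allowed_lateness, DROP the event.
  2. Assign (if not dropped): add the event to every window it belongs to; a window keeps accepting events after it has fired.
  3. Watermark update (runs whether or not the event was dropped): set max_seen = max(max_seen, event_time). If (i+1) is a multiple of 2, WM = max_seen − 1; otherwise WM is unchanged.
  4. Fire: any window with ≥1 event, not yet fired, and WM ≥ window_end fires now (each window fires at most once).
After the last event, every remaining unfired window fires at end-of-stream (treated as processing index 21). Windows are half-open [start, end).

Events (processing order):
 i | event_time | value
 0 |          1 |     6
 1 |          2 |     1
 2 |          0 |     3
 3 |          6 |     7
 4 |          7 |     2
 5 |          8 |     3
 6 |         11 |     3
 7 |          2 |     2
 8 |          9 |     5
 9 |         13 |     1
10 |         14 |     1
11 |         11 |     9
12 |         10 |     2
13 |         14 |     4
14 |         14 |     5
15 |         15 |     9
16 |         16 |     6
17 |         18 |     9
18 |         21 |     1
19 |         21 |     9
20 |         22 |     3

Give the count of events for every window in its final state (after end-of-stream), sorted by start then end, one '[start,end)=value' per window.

[0,5)=3 [6,21)=14 [21,25)=3

i=0 t=1 v=6: → [1,4); WM=−∞
i=1 t=2 v=1: → [1,5); WM=1
i=2 t=0 v=3: → [0,5); WM=1
i=3 t=6 v=7: → [6,9); WM=5
i=4 t=7 v=2: → [6,10); WM=5
i=5 t=8 v=3: → [6,11); WM=7
i=6 t=11 v=3: → [11,14); WM=7
i=7 t=2 v=2: DROP (t<7-3); WM=10
i=8 t=9 v=5: → [6,14); WM=10
i=9 t=13 v=1: → [6,16); WM=12
i=10 t=14 v=1: → [6,17); WM=12
i=11 t=11 v=9: → [6,17); WM=13
i=12 t=10 v=2: → [6,17); WM=13
i=13 t=14 v=4: → [6,17); WM=13
i=14 t=14 v=5: → [6,17); WM=13
i=15 t=15 v=9: → [6,18); WM=14
i=16 t=16 v=6: → [6,19); WM=14
i=17 t=18 v=9: → [6,21); WM=17
i=18 t=21 v=1: → [21,24); WM=17
i=19 t=21 v=9: → [21,24); WM=20
i=20 t=22 v=3: → [21,25); WM=20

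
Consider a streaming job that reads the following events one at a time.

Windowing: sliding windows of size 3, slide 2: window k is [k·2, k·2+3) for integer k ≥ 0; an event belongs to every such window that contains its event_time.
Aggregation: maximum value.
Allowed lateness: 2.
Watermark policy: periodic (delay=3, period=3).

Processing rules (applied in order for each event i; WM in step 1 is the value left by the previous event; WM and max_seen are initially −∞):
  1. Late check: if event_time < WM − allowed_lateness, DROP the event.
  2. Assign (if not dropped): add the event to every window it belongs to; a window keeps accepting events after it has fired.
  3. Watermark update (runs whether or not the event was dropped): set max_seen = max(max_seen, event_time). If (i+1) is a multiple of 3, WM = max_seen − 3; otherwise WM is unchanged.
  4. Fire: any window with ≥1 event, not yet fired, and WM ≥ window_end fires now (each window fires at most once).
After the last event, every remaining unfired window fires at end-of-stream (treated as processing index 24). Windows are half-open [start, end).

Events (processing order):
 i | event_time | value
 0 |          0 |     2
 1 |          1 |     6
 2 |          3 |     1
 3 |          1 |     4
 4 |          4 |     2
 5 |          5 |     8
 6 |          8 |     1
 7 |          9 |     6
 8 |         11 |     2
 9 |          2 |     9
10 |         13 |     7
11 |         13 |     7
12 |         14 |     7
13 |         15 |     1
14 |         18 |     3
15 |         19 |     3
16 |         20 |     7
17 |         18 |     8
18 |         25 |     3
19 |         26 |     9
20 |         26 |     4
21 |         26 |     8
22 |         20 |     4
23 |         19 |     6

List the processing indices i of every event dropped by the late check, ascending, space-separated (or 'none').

i=0 t=0 v=2: → [0,3); WM=−∞
i=1 t=1 v=6: → [0,3); WM=−∞
i=2 t=3 v=1: → [2,5); WM=0
i=3 t=1 v=4: → [0,3); WM=0
i=4 t=4 v=2: → [4,7),[2,5); WM=0
i=5 t=5 v=8: → [4,7); WM=2
i=6 t=8 v=1: → [8,11),[6,9); WM=2
i=7 t=9 v=6: → [8,11); WM=2
i=8 t=11 v=2: → [10,13); WM=8; [0,3) fires=6 [2,5) fires=2 [4,7) fires=8
i=9 t=2 v=9: DROP (t<8-2); WM=8
i=10 t=13 v=7: → [12,15); WM=8
i=11 t=13 v=7: → [12,15); WM=10; [6,9) fires=1
i=12 t=14 v=7: → [14,17),[12,15); WM=10
i=13 t=15 v=1: → [14,17); WM=10
i=14 t=18 v=3: → [18,21),[16,19); WM=15; [8,11) fires=6 [10,13) fires=2 [12,15) fires=7
i=15 t=19 v=3: → [18,21); WM=15
i=16 t=20 v=7: → [20,23),[18,21); WM=15
i=17 t=18 v=8: → [18,21),[16,19); WM=17; [14,17) fires=7
i=18 t=25 v=3: → [24,27); WM=17
i=19 t=26 v=9: → [26,29),[24,27); WM=17
i=20 t=26 v=4: → [26,29),[24,27); WM=23; [16,19) fires=8 [18,21) fires=8 [20,23) fires=7
i=21 t=26 v=8: → [26,29),[24,27); WM=23
i=22 t=20 v=4: DROP (t<23-2); WM=23
i=23 t=19 v=6: DROP (t<23-2); WM=23

9 22 23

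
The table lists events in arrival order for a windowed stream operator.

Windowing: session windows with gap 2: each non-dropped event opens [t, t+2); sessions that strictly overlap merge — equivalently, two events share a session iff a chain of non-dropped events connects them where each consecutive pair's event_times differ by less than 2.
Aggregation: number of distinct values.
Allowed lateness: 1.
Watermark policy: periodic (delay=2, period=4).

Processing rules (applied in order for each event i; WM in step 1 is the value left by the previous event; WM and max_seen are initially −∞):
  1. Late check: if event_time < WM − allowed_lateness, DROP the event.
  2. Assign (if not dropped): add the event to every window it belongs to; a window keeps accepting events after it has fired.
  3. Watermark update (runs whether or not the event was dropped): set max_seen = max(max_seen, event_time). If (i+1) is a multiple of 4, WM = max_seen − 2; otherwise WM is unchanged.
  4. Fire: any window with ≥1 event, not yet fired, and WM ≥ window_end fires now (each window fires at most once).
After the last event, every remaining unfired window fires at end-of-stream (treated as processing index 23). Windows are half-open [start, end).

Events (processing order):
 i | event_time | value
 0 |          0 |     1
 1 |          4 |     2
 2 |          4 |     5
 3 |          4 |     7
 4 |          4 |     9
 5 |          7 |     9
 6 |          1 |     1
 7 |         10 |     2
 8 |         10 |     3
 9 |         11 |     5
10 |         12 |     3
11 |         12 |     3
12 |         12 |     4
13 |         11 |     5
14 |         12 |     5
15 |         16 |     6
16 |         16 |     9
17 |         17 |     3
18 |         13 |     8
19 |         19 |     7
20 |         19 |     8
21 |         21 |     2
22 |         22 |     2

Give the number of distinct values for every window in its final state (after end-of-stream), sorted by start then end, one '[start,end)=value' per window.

i=0 t=0 v=1: → [0,2); WM=−∞
i=1 t=4 v=2: → [4,6); WM=−∞
i=2 t=4 v=5: → [4,6); WM=−∞
i=3 t=4 v=7: → [4,6); WM=2
i=4 t=4 v=9: → [4,6); WM=2
i=5 t=7 v=9: → [7,9); WM=2
i=6 t=1 v=1: → [0,3); WM=2
i=7 t=10 v=2: → [10,12); WM=8
i=8 t=10 v=3: → [10,12); WM=8
i=9 t=11 v=5: → [10,13); WM=8
i=10 t=12 v=3: → [10,14); WM=8
i=11 t=12 v=3: → [10,14); WM=10
i=12 t=12 v=4: → [10,14); WM=10
i=13 t=11 v=5: → [10,14); WM=10
i=14 t=12 v=5: → [10,14); WM=10
i=15 t=16 v=6: → [16,18); WM=14
i=16 t=16 v=9: → [16,18); WM=14
i=17 t=17 v=3: → [16,19); WM=14
i=18 t=13 v=8: → [10,15); WM=14
i=19 t=19 v=7: → [19,21); WM=17
i=20 t=19 v=8: → [19,21); WM=17
i=21 t=21 v=2: → [21,23); WM=17
i=22 t=22 v=2: → [21,24); WM=17

[0,3)=1 [4,6)=4 [7,9)=1 [10,15)=5 [16,19)=3 [19,21)=2 [21,24)=1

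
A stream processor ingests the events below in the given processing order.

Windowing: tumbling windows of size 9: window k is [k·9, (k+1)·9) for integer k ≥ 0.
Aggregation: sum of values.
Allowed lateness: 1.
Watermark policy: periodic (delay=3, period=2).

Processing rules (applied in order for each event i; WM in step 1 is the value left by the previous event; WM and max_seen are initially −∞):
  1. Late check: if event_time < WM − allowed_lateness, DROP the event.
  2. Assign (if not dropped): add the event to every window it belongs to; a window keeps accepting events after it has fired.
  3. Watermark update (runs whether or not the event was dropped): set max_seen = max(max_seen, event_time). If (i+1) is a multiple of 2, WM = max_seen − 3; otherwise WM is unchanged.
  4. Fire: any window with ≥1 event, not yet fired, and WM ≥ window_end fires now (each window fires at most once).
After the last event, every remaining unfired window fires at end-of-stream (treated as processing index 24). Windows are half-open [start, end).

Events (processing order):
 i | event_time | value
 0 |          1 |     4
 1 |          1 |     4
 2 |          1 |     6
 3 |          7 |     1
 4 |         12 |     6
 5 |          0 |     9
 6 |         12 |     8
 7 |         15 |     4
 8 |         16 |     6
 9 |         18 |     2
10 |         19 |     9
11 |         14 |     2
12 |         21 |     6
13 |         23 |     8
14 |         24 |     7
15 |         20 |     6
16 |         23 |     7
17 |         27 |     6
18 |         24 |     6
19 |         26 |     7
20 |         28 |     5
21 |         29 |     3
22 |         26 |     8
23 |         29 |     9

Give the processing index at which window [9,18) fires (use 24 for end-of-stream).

13

i=0 t=1 v=4: → [0,9); WM=−∞
i=1 t=1 v=4: → [0,9); WM=-2
i=2 t=1 v=6: → [0,9); WM=-2
i=3 t=7 v=1: → [0,9); WM=4
i=4 t=12 v=6: → [9,18); WM=4
i=5 t=0 v=9: DROP (t<4-1); WM=9; [0,9) fires=15
i=6 t=12 v=8: → [9,18); WM=9
i=7 t=15 v=4: → [9,18); WM=12
i=8 t=16 v=6: → [9,18); WM=12
i=9 t=18 v=2: → [18,27); WM=15
i=10 t=19 v=9: → [18,27); WM=15
i=11 t=14 v=2: → [9,18); WM=16
i=12 t=21 v=6: → [18,27); WM=16
i=13 t=23 v=8: → [18,27); WM=20; [9,18) fires=26
i=14 t=24 v=7: → [18,27); WM=20
i=15 t=20 v=6: → [18,27); WM=21
i=16 t=23 v=7: → [18,27); WM=21
i=17 t=27 v=6: → [27,36); WM=24
i=18 t=24 v=6: → [18,27); WM=24
i=19 t=26 v=7: → [18,27); WM=24
i=20 t=28 v=5: → [27,36); WM=24
i=21 t=29 v=3: → [27,36); WM=26
i=22 t=26 v=8: → [18,27); WM=26
i=23 t=29 v=9: → [27,36); WM=26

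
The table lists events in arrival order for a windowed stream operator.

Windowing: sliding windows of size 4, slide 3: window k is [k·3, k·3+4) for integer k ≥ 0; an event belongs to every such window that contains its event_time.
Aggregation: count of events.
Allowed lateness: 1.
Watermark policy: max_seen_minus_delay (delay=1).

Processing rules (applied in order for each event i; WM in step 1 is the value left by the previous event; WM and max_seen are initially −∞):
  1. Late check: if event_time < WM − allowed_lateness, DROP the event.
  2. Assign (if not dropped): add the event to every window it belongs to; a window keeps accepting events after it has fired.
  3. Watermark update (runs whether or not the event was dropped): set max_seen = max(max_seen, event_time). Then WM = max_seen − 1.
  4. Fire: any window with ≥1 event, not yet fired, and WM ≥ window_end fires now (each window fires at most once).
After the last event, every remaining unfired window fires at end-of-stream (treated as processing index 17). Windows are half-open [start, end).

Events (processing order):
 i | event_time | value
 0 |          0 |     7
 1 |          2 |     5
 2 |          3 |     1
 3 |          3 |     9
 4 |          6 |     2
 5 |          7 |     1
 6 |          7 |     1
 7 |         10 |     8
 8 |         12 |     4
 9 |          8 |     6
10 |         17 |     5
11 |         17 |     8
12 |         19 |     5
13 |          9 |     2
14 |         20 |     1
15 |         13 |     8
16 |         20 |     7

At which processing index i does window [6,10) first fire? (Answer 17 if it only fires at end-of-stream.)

i=0 t=0 v=7: → [0,4); WM=-1
i=1 t=2 v=5: → [0,4); WM=1
i=2 t=3 v=1: → [3,7),[0,4); WM=2
i=3 t=3 v=9: → [3,7),[0,4); WM=2
i=4 t=6 v=2: → [6,10),[3,7); WM=5; [0,4) fires=4
i=5 t=7 v=1: → [6,10); WM=6
i=6 t=7 v=1: → [6,10); WM=6
i=7 t=10 v=8: → [9,13); WM=9; [3,7) fires=3
i=8 t=12 v=4: → [12,16),[9,13); WM=11; [6,10) fires=3
i=9 t=8 v=6: DROP (t<11-1); WM=11
i=10 t=17 v=5: → [15,19); WM=16; [9,13) fires=2 [12,16) fires=1
i=11 t=17 v=8: → [15,19); WM=16
i=12 t=19 v=5: → [18,22); WM=18
i=13 t=9 v=2: DROP (t<18-1); WM=18
i=14 t=20 v=1: → [18,22); WM=19; [15,19) fires=2
i=15 t=13 v=8: DROP (t<19-1); WM=19
i=16 t=20 v=7: → [18,22); WM=19

8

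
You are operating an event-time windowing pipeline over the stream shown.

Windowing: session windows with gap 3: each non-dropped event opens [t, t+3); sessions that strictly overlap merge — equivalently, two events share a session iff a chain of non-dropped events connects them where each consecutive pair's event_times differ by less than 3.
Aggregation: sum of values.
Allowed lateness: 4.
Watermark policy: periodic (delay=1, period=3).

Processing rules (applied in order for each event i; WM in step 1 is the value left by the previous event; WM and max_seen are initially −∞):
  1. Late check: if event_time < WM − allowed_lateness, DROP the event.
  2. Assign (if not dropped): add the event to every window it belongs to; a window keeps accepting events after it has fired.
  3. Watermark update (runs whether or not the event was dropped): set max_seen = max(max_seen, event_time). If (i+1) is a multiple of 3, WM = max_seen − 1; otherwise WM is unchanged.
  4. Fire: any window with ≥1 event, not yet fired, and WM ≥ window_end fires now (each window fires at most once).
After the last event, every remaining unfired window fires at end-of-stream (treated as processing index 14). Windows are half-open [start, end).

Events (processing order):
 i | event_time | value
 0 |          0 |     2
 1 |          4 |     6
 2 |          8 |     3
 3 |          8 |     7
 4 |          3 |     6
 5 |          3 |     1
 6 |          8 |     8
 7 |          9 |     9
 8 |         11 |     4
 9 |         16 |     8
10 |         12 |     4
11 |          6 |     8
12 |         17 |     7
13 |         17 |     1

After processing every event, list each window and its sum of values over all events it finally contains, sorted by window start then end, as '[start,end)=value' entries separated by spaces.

[0,3)=2 [3,15)=56 [16,20)=16

i=0 t=0 v=2: → [0,3); WM=−∞
i=1 t=4 v=6: → [4,7); WM=−∞
i=2 t=8 v=3: → [8,11); WM=7
i=3 t=8 v=7: → [8,11); WM=7
i=4 t=3 v=6: → [3,7); WM=7
i=5 t=3 v=1: → [3,7); WM=7
i=6 t=8 v=8: → [8,11); WM=7
i=7 t=9 v=9: → [8,12); WM=7
i=8 t=11 v=4: → [8,14); WM=10
i=9 t=16 v=8: → [16,19); WM=10
i=10 t=12 v=4: → [8,15); WM=10
i=11 t=6 v=8: → [3,15); WM=15
i=12 t=17 v=7: → [16,20); WM=15
i=13 t=17 v=1: → [16,20); WM=15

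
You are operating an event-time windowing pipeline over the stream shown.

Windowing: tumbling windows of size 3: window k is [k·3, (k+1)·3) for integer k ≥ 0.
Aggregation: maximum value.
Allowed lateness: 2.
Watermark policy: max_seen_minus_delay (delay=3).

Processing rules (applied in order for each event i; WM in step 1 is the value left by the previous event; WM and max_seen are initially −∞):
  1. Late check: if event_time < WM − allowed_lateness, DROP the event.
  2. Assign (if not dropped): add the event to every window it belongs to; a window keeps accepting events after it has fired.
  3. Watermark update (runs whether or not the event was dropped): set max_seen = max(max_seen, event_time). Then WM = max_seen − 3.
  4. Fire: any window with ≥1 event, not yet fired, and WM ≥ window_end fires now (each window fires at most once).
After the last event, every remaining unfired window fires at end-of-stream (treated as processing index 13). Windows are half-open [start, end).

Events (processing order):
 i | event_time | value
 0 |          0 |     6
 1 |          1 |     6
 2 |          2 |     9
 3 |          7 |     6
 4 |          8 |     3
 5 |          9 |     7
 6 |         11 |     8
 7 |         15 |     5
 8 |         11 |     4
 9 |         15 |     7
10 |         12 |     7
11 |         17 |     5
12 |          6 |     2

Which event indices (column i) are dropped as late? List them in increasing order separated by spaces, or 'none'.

i=0 t=0 v=6: → [0,3); WM=-3
i=1 t=1 v=6: → [0,3); WM=-2
i=2 t=2 v=9: → [0,3); WM=-1
i=3 t=7 v=6: → [6,9); WM=4; [0,3) fires=9
i=4 t=8 v=3: → [6,9); WM=5
i=5 t=9 v=7: → [9,12); WM=6
i=6 t=11 v=8: → [9,12); WM=8
i=7 t=15 v=5: → [15,18); WM=12; [6,9) fires=6 [9,12) fires=8
i=8 t=11 v=4: → [9,12); WM=12
i=9 t=15 v=7: → [15,18); WM=12
i=10 t=12 v=7: → [12,15); WM=12
i=11 t=17 v=5: → [15,18); WM=14
i=12 t=6 v=2: DROP (t<14-2); WM=14

12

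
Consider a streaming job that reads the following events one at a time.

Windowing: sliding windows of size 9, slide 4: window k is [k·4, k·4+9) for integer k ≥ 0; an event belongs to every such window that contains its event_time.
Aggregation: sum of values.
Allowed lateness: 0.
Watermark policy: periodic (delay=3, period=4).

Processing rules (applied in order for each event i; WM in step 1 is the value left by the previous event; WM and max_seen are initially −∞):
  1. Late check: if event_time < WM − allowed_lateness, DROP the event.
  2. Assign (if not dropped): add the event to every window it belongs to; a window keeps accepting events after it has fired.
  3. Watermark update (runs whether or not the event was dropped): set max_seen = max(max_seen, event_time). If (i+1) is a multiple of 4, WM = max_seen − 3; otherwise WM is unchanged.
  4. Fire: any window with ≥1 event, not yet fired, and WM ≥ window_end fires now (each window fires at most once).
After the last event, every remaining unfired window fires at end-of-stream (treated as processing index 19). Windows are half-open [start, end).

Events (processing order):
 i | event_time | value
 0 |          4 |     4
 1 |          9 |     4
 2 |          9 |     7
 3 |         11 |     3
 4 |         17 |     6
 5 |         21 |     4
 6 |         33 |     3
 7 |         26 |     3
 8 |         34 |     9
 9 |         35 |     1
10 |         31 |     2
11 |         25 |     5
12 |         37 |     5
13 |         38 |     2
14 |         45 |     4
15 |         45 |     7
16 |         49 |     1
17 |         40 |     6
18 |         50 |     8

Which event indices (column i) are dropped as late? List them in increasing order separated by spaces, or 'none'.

11 17

i=0 t=4 v=4: → [4,13),[0,9); WM=−∞
i=1 t=9 v=4: → [8,17),[4,13); WM=−∞
i=2 t=9 v=7: → [8,17),[4,13); WM=−∞
i=3 t=11 v=3: → [8,17),[4,13); WM=8
i=4 t=17 v=6: → [16,25),[12,21); WM=8
i=5 t=21 v=4: → [20,29),[16,25); WM=8
i=6 t=33 v=3: → [32,41),[28,37); WM=8
i=7 t=26 v=3: → [24,33),[20,29); WM=30; [0,9) fires=4 [4,13) fires=18 [8,17) fires=14 [12,21) fires=6 [16,25) fires=10 [20,29) fires=7
i=8 t=34 v=9: → [32,41),[28,37); WM=30
i=9 t=35 v=1: → [32,41),[28,37); WM=30
i=10 t=31 v=2: → [28,37),[24,33); WM=30
i=11 t=25 v=5: DROP (t<30-0); WM=32
i=12 t=37 v=5: → [36,45),[32,41); WM=32
i=13 t=38 v=2: → [36,45),[32,41); WM=32
i=14 t=45 v=4: → [44,53),[40,49); WM=32
i=15 t=45 v=7: → [44,53),[40,49); WM=42; [24,33) fires=5 [28,37) fires=15 [32,41) fires=20
i=16 t=49 v=1: → [48,57),[44,53); WM=42
i=17 t=40 v=6: DROP (t<42-0); WM=42
i=18 t=50 v=8: → [48,57),[44,53); WM=42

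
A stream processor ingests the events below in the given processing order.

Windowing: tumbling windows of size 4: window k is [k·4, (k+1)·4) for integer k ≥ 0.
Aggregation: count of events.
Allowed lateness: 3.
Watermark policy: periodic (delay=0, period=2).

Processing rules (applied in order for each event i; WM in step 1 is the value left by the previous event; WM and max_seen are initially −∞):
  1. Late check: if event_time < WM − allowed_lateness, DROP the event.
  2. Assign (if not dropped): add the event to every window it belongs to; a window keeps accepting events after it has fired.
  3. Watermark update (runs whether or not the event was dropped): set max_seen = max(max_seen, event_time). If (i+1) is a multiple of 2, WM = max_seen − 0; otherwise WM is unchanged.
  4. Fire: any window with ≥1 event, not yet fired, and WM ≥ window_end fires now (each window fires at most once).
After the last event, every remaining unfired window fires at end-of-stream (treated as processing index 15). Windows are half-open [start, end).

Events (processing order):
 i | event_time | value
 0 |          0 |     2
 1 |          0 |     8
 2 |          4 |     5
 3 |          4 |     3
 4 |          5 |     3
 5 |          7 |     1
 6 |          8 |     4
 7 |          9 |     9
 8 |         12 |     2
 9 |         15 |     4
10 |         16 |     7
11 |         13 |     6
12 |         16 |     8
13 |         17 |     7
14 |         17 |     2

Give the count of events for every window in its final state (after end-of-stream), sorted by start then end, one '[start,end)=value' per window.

[0,4)=2 [4,8)=4 [8,12)=2 [12,16)=3 [16,20)=4

i=0 t=0 v=2: → [0,4); WM=−∞
i=1 t=0 v=8: → [0,4); WM=0
i=2 t=4 v=5: → [4,8); WM=0
i=3 t=4 v=3: → [4,8); WM=4; [0,4) fires=2
i=4 t=5 v=3: → [4,8); WM=4
i=5 t=7 v=1: → [4,8); WM=7
i=6 t=8 v=4: → [8,12); WM=7
i=7 t=9 v=9: → [8,12); WM=9; [4,8) fires=4
i=8 t=12 v=2: → [12,16); WM=9
i=9 t=15 v=4: → [12,16); WM=15; [8,12) fires=2
i=10 t=16 v=7: → [16,20); WM=15
i=11 t=13 v=6: → [12,16); WM=16; [12,16) fires=3
i=12 t=16 v=8: → [16,20); WM=16
i=13 t=17 v=7: → [16,20); WM=17
i=14 t=17 v=2: → [16,20); WM=17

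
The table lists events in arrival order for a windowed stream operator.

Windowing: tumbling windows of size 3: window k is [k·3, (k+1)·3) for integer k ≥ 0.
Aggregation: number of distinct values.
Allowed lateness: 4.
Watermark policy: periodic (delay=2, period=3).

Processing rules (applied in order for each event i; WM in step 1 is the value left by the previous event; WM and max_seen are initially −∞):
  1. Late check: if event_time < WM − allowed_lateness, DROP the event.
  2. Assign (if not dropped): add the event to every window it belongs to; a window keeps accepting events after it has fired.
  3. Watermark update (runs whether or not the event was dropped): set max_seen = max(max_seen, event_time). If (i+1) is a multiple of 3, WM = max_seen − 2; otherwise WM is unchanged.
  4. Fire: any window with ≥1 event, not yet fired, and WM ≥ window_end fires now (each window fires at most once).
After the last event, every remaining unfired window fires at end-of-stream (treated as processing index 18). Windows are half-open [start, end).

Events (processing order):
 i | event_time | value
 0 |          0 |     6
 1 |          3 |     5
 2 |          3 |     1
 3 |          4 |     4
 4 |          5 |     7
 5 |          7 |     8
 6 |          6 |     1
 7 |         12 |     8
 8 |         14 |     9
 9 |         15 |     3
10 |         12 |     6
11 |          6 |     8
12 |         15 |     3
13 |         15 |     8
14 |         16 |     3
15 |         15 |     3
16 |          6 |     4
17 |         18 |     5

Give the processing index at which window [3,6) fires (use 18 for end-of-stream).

i=0 t=0 v=6: → [0,3); WM=−∞
i=1 t=3 v=5: → [3,6); WM=−∞
i=2 t=3 v=1: → [3,6); WM=1
i=3 t=4 v=4: → [3,6); WM=1
i=4 t=5 v=7: → [3,6); WM=1
i=5 t=7 v=8: → [6,9); WM=5; [0,3) fires=1
i=6 t=6 v=1: → [6,9); WM=5
i=7 t=12 v=8: → [12,15); WM=5
i=8 t=14 v=9: → [12,15); WM=12; [3,6) fires=4 [6,9) fires=2
i=9 t=15 v=3: → [15,18); WM=12
i=10 t=12 v=6: → [12,15); WM=12
i=11 t=6 v=8: DROP (t<12-4); WM=13
i=12 t=15 v=3: → [15,18); WM=13
i=13 t=15 v=8: → [15,18); WM=13
i=14 t=16 v=3: → [15,18); WM=14
i=15 t=15 v=3: → [15,18); WM=14
i=16 t=6 v=4: DROP (t<14-4); WM=14
i=17 t=18 v=5: → [18,21); WM=16; [12,15) fires=3

8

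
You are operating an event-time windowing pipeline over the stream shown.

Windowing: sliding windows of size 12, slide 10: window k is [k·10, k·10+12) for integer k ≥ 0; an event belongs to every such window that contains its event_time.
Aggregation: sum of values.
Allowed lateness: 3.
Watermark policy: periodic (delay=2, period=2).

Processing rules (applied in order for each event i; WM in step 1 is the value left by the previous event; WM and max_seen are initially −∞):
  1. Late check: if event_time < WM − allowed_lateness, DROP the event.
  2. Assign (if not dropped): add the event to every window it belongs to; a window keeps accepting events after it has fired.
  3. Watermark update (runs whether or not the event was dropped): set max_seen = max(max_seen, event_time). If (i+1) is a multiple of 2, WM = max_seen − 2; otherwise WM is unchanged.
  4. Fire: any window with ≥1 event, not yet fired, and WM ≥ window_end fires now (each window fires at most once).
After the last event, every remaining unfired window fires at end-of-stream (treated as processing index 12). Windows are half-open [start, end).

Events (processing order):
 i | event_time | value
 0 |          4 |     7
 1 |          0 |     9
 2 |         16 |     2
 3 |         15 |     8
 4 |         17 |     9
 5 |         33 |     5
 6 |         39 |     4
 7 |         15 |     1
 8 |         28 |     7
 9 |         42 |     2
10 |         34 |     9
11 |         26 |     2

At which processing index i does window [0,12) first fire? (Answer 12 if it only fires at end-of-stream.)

i=0 t=4 v=7: → [0,12); WM=−∞
i=1 t=0 v=9: → [0,12); WM=2
i=2 t=16 v=2: → [10,22); WM=2
i=3 t=15 v=8: → [10,22); WM=14; [0,12) fires=16
i=4 t=17 v=9: → [10,22); WM=14
i=5 t=33 v=5: → [30,42); WM=31; [10,22) fires=19
i=6 t=39 v=4: → [30,42); WM=31
i=7 t=15 v=1: DROP (t<31-3); WM=37
i=8 t=28 v=7: DROP (t<37-3); WM=37
i=9 t=42 v=2: → [40,52); WM=40
i=10 t=34 v=9: DROP (t<40-3); WM=40
i=11 t=26 v=2: DROP (t<40-3); WM=40

3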